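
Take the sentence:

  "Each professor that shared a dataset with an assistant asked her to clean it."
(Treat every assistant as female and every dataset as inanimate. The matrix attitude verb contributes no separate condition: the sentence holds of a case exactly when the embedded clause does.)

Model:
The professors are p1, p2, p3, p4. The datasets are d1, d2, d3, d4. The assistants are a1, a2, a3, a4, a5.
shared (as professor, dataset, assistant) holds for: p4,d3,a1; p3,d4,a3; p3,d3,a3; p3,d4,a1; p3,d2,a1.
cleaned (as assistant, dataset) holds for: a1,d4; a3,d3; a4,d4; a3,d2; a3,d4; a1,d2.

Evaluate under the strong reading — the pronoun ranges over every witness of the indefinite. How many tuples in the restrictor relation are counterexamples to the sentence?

"her" takes "an assistant" as antecedent and "it" takes "a dataset"; both are donkey pronouns co-varying with the restrictor.
Strong reading: for every (p,d,a) with shared(p,d,a), cleaned(a,d).
Restrictor triples: (p3,d2,a1)→cleaned(a1,d2) ✓  (p3,d3,a3)→cleaned(a3,d3) ✓  (p3,d4,a1)→cleaned(a1,d4) ✓  (p3,d4,a3)→cleaned(a3,d4) ✓  (p4,d3,a1)→cleaned(a1,d3) ✗
Counterexamples (restrictor triples failing the scope): 1.

1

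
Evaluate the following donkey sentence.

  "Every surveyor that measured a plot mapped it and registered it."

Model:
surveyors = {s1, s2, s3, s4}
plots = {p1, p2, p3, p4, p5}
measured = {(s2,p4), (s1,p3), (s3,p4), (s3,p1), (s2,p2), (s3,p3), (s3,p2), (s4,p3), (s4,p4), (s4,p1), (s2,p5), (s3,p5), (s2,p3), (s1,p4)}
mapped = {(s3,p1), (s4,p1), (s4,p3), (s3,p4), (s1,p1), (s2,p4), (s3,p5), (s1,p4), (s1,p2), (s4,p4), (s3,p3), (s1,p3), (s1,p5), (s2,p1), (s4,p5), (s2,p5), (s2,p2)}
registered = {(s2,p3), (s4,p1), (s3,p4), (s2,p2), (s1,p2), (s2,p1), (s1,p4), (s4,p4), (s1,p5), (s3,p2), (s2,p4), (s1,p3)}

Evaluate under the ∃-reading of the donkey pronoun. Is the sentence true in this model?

True

"it" takes "a plot" as antecedent — a donkey pronoun bound across the clause boundary.
Weak reading: every surveyor s with some measured-plot has at least one measured-plot p such that mapped(s,p) ∧ registered(s,p).
Per surveyor: s1:✓  s2:✓  s3:✓  s4:✓
Every surveyor in the restrictor has a witness.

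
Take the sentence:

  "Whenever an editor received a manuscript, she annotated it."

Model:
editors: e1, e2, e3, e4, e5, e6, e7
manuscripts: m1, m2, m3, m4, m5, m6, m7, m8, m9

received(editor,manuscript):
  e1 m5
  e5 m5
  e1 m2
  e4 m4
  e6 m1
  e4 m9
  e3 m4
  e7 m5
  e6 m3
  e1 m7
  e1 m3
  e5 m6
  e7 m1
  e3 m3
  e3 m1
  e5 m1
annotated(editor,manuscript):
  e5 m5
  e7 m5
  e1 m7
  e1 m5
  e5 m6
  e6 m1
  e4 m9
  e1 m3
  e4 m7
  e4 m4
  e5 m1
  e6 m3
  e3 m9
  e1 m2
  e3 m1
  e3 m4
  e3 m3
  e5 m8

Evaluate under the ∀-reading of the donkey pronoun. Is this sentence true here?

"it" takes "a manuscript" as antecedent — a donkey pronoun bound across the clause boundary.
Strong reading: for every (e,m) with received(e,m), annotated(e,m).
Restrictor pairs: (e1,m2) ✓  (e1,m3) ✓  (e1,m5) ✓  (e1,m7) ✓  (e3,m1) ✓  (e3,m3) ✓  (e3,m4) ✓  (e4,m4) ✓  (e4,m9) ✓  (e5,m1) ✓  (e5,m5) ✓  (e5,m6) ✓  (e6,m1) ✓  (e6,m3) ✓  (e7,m1) ✗  (e7,m5) ✓
Counterexample: (e7,m1) is in received but fails the scope.

False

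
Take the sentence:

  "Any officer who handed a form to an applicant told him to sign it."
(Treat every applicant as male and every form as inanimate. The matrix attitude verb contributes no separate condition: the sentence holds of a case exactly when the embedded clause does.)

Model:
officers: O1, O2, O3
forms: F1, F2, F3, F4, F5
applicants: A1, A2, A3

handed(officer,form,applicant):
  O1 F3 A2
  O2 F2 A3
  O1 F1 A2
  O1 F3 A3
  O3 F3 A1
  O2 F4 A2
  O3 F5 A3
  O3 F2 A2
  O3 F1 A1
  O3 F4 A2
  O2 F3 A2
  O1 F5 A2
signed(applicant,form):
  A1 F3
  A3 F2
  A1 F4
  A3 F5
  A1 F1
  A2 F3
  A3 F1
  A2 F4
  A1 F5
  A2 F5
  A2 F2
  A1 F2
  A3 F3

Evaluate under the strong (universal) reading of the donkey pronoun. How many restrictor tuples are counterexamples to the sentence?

"him" takes "an applicant" as antecedent and "it" takes "a form"; both are donkey pronouns co-varying with the restrictor.
Strong reading: for every (o,f,a) with handed(o,f,a), signed(a,f).
Restrictor triples: (O1,F1,A2)→signed(A2,F1) ✗  (O1,F3,A2)→signed(A2,F3) ✓  (O1,F3,A3)→signed(A3,F3) ✓  (O1,F5,A2)→signed(A2,F5) ✓  (O2,F2,A3)→signed(A3,F2) ✓  (O2,F3,A2)→signed(A2,F3) ✓  (O2,F4,A2)→signed(A2,F4) ✓  (O3,F1,A1)→signed(A1,F1) ✓  (O3,F2,A2)→signed(A2,F2) ✓  (O3,F3,A1)→signed(A1,F3) ✓  (O3,F4,A2)→signed(A2,F4) ✓  (O3,F5,A3)→signed(A3,F5) ✓
Counterexamples (restrictor triples failing the scope): 1.

1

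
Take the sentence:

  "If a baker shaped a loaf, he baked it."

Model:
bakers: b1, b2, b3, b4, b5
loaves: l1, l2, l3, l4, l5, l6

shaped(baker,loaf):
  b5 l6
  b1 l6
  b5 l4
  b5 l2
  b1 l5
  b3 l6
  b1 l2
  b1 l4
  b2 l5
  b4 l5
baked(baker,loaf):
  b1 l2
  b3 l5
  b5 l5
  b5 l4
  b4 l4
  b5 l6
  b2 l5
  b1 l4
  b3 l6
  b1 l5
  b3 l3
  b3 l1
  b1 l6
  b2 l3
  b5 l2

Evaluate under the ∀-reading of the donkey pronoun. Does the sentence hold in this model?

"it" takes "a loaf" as antecedent — a donkey pronoun bound across the clause boundary.
Strong reading: for every (b,l) with shaped(b,l), baked(b,l).
Restrictor pairs: (b1,l2) ✓  (b1,l4) ✓  (b1,l5) ✓  (b1,l6) ✓  (b2,l5) ✓  (b3,l6) ✓  (b4,l5) ✗  (b5,l2) ✓  (b5,l4) ✓  (b5,l6) ✓
Counterexample: (b4,l5) is in shaped but fails the scope.

False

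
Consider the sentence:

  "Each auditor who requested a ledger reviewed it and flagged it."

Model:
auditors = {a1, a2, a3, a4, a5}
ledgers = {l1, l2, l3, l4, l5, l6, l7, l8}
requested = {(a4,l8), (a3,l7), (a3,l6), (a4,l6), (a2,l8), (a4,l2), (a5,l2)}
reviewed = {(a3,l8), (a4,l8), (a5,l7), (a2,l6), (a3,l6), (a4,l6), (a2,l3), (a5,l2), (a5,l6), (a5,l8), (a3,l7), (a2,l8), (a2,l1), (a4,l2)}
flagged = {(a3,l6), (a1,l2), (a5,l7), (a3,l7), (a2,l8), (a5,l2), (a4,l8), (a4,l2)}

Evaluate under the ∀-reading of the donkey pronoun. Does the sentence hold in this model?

False

"it" takes "a ledger" as antecedent — a donkey pronoun bound across the clause boundary.
Strong reading: for every (a,l) with requested(a,l), reviewed(a,l) ∧ flagged(a,l).
Restrictor pairs: (a2,l8) ✓  (a3,l6) ✓  (a3,l7) ✓  (a4,l2) ✓  (a4,l6) ✗  (a4,l8) ✓  (a5,l2) ✓
Counterexample: (a4,l6) is in requested but fails the scope.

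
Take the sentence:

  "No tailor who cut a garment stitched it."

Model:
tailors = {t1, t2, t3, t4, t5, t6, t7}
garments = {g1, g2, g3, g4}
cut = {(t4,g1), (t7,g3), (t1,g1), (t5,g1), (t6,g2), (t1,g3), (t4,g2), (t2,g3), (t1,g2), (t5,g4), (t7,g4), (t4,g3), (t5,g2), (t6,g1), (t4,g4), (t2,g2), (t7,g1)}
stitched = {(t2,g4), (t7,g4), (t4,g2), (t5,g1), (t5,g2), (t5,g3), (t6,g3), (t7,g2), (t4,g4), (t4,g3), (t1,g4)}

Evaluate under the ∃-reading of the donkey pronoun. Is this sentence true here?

False

"it" takes "a garment" as antecedent — a donkey pronoun bound across the clause boundary.
Truth condition: for no (t,g) with cut(t,g) does stitched(t,g) hold.
Restrictor pairs — does the scope hold? (t1,g1):fails  (t1,g2):fails  (t1,g3):fails  (t2,g2):fails  (t2,g3):fails  (t4,g1):fails  (t4,g2):holds  (t4,g3):holds  (t4,g4):holds  (t5,g1):holds  (t5,g2):holds  (t5,g4):fails  (t6,g1):fails  (t6,g2):fails  (t7,g1):fails  (t7,g3):fails  (t7,g4):holds
Scope holds for 6 pair(s), so the sentence is false.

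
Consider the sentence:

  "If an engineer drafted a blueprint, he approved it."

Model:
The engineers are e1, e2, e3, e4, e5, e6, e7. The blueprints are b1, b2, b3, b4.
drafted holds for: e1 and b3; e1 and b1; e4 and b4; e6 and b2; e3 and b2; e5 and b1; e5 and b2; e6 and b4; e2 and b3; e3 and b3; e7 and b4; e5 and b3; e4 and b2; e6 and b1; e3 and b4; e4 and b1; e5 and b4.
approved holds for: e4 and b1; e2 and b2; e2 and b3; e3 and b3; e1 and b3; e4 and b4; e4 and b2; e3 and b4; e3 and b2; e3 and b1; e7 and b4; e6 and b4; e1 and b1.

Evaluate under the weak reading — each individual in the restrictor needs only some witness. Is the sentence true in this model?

"it" takes "a blueprint" as antecedent — a donkey pronoun bound across the clause boundary.
Weak reading: every engineer e with some drafted-blueprint has at least one drafted-blueprint b such that approved(e,b).
Per engineer: e1:✓  e2:✓  e3:✓  e4:✓  e5:✗  e6:✓  e7:✓
e5 has no witness among its drafted-blueprints.

False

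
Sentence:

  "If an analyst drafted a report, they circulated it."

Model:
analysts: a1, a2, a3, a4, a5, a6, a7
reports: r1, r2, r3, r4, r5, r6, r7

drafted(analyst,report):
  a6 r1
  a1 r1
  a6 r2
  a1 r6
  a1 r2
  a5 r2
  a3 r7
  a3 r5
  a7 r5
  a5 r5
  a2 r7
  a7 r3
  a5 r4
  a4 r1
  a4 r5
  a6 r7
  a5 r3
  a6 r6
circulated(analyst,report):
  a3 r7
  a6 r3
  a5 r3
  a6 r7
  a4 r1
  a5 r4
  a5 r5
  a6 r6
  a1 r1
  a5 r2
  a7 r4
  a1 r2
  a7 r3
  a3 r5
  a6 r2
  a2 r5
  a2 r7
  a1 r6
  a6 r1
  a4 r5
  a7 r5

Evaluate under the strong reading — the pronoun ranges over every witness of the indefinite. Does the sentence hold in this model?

"it" takes "a report" as antecedent — a donkey pronoun bound across the clause boundary.
Strong reading: for every (a,r) with drafted(a,r), circulated(a,r).
Restrictor pairs: (a1,r1) ✓  (a1,r2) ✓  (a1,r6) ✓  (a2,r7) ✓  (a3,r5) ✓  (a3,r7) ✓  (a4,r1) ✓  (a4,r5) ✓  (a5,r2) ✓  (a5,r3) ✓  (a5,r4) ✓  (a5,r5) ✓  (a6,r1) ✓  (a6,r2) ✓  (a6,r6) ✓  (a6,r7) ✓  (a7,r3) ✓  (a7,r5) ✓
Every restrictor pair satisfies the scope.

True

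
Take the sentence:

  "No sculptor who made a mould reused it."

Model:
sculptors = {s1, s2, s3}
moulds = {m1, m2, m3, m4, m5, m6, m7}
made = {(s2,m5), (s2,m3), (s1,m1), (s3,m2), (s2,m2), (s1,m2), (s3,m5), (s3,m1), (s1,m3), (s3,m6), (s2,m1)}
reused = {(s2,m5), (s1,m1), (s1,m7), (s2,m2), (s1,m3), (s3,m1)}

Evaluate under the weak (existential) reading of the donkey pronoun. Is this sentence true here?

False

"it" takes "a mould" as antecedent — a donkey pronoun bound across the clause boundary.
Truth condition: for no (s,m) with made(s,m) does reused(s,m) hold.
Restrictor pairs — does the scope hold? (s1,m1):holds  (s1,m2):fails  (s1,m3):holds  (s2,m1):fails  (s2,m2):holds  (s2,m3):fails  (s2,m5):holds  (s3,m1):holds  (s3,m2):fails  (s3,m5):fails  (s3,m6):fails
Scope holds for 5 pair(s), so the sentence is false.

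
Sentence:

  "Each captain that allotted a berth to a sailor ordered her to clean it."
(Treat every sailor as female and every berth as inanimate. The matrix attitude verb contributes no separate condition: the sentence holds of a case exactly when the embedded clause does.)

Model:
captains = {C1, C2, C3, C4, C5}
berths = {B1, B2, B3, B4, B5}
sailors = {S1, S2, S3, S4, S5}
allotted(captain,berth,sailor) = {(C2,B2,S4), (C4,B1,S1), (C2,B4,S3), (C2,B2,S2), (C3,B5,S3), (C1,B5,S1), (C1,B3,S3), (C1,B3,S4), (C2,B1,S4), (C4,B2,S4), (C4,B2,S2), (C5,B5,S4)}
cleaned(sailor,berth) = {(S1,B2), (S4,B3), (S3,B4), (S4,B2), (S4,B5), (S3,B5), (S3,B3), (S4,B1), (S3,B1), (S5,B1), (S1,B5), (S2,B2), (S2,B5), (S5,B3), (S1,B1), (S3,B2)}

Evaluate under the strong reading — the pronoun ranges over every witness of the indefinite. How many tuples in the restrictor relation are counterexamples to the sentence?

"her" takes "a sailor" as antecedent and "it" takes "a berth"; both are donkey pronouns co-varying with the restrictor.
Strong reading: for every (c,b,s) with allotted(c,b,s), cleaned(s,b).
Restrictor triples: (C1,B3,S3)→cleaned(S3,B3) ✓  (C1,B3,S4)→cleaned(S4,B3) ✓  (C1,B5,S1)→cleaned(S1,B5) ✓  (C2,B1,S4)→cleaned(S4,B1) ✓  (C2,B2,S2)→cleaned(S2,B2) ✓  (C2,B2,S4)→cleaned(S4,B2) ✓  (C2,B4,S3)→cleaned(S3,B4) ✓  (C3,B5,S3)→cleaned(S3,B5) ✓  (C4,B1,S1)→cleaned(S1,B1) ✓  (C4,B2,S2)→cleaned(S2,B2) ✓  (C4,B2,S4)→cleaned(S4,B2) ✓  (C5,B5,S4)→cleaned(S4,B5) ✓
Counterexamples (restrictor triples failing the scope): 0.

0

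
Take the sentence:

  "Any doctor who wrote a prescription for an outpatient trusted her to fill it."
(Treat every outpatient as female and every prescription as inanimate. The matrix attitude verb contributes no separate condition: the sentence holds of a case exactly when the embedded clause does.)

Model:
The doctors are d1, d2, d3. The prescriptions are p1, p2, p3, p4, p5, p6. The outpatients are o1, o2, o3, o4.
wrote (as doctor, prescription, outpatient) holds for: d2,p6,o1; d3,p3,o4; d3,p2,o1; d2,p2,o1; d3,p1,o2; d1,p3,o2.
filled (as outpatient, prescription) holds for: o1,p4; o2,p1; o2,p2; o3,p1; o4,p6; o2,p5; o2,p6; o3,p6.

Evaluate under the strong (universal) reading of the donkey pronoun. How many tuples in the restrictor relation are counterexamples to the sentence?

5

"her" takes "an outpatient" as antecedent and "it" takes "a prescription"; both are donkey pronouns co-varying with the restrictor.
Strong reading: for every (d,p,o) with wrote(d,p,o), filled(o,p).
Restrictor triples: (d1,p3,o2)→filled(o2,p3) ✗  (d2,p2,o1)→filled(o1,p2) ✗  (d2,p6,o1)→filled(o1,p6) ✗  (d3,p1,o2)→filled(o2,p1) ✓  (d3,p2,o1)→filled(o1,p2) ✗  (d3,p3,o4)→filled(o4,p3) ✗
Counterexamples (restrictor triples failing the scope): 5.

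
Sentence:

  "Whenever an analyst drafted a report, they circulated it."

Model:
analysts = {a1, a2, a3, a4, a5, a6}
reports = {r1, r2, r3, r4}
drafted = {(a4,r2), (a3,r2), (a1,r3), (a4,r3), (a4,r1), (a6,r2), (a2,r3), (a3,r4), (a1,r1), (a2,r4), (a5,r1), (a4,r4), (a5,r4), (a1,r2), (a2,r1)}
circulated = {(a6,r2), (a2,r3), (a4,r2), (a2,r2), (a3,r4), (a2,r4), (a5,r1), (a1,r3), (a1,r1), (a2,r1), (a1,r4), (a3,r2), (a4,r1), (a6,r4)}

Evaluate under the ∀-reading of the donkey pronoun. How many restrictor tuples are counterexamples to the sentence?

4

"it" takes "a report" as antecedent — a donkey pronoun bound across the clause boundary.
Strong reading: for every (a,r) with drafted(a,r), circulated(a,r).
Restrictor pairs: (a1,r1) ✓  (a1,r2) ✗  (a1,r3) ✓  (a2,r1) ✓  (a2,r3) ✓  (a2,r4) ✓  (a3,r2) ✓  (a3,r4) ✓  (a4,r1) ✓  (a4,r2) ✓  (a4,r3) ✗  (a4,r4) ✗  (a5,r1) ✓  (a5,r4) ✗  (a6,r2) ✓
Counterexamples (restrictor pairs failing the scope): 4.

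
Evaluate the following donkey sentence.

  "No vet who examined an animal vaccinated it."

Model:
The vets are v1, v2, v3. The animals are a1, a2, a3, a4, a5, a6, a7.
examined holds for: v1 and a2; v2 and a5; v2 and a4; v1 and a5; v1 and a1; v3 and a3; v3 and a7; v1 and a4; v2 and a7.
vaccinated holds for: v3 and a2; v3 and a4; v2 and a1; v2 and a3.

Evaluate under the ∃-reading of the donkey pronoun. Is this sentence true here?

True

"it" takes "an animal" as antecedent — a donkey pronoun bound across the clause boundary.
Truth condition: for no (v,a) with examined(v,a) does vaccinated(v,a) hold.
Restrictor pairs — does the scope hold? (v1,a1):fails  (v1,a2):fails  (v1,a4):fails  (v1,a5):fails  (v2,a4):fails  (v2,a5):fails  (v2,a7):fails  (v3,a3):fails  (v3,a7):fails
Scope holds for no restrictor pair, so the sentence is true.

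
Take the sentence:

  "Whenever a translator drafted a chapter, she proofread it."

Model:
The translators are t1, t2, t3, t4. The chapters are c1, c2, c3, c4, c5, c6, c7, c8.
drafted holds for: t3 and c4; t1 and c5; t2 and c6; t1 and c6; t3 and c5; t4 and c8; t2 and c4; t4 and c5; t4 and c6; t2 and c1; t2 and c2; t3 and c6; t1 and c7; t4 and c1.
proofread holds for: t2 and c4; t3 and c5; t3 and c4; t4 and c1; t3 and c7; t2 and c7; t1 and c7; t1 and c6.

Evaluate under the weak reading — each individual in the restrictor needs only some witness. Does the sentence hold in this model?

"it" takes "a chapter" as antecedent — a donkey pronoun bound across the clause boundary.
Weak reading: every translator t with some drafted-chapter has at least one drafted-chapter c such that proofread(t,c).
Per translator: t1:✓  t2:✓  t3:✓  t4:✓
Every translator in the restrictor has a witness.

True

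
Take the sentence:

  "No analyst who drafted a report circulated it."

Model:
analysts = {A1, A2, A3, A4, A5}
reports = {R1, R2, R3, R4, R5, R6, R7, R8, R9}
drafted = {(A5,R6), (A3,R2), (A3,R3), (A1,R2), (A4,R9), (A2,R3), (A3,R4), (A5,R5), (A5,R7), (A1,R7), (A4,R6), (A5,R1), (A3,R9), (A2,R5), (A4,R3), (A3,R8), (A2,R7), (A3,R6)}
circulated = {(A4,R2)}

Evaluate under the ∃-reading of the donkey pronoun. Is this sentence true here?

True

"it" takes "a report" as antecedent — a donkey pronoun bound across the clause boundary.
Truth condition: for no (a,r) with drafted(a,r) does circulated(a,r) hold.
Restrictor pairs — does the scope hold? (A1,R2):fails  (A1,R7):fails  (A2,R3):fails  (A2,R5):fails  (A2,R7):fails  (A3,R2):fails  (A3,R3):fails  (A3,R4):fails  (A3,R6):fails  (A3,R8):fails  (A3,R9):fails  (A4,R3):fails  (A4,R6):fails  (A4,R9):fails  (A5,R1):fails  (A5,R5):fails  (A5,R6):fails  (A5,R7):fails
Scope holds for no restrictor pair, so the sentence is true.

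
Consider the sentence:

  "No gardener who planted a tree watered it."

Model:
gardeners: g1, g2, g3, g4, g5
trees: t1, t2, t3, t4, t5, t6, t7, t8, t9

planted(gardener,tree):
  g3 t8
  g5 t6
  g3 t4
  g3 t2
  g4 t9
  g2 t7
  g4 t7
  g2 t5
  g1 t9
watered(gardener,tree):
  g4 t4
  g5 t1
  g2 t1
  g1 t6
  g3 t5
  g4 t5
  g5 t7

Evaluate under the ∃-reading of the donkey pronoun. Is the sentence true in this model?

"it" takes "a tree" as antecedent — a donkey pronoun bound across the clause boundary.
Truth condition: for no (g,t) with planted(g,t) does watered(g,t) hold.
Restrictor pairs — does the scope hold? (g1,t9):fails  (g2,t5):fails  (g2,t7):fails  (g3,t2):fails  (g3,t4):fails  (g3,t8):fails  (g4,t7):fails  (g4,t9):fails  (g5,t6):fails
Scope holds for no restrictor pair, so the sentence is true.

True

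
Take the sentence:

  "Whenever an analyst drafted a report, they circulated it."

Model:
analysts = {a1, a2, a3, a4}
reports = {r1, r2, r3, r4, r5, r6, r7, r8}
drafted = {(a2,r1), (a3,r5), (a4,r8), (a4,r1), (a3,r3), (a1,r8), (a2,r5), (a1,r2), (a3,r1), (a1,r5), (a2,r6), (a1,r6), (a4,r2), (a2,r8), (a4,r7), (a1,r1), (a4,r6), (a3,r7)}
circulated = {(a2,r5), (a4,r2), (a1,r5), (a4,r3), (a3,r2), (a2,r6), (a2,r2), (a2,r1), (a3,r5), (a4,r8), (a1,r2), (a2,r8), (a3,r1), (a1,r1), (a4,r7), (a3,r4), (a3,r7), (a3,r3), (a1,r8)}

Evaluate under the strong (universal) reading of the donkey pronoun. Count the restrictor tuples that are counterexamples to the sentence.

3

"it" takes "a report" as antecedent — a donkey pronoun bound across the clause boundary.
Strong reading: for every (a,r) with drafted(a,r), circulated(a,r).
Restrictor pairs: (a1,r1) ✓  (a1,r2) ✓  (a1,r5) ✓  (a1,r6) ✗  (a1,r8) ✓  (a2,r1) ✓  (a2,r5) ✓  (a2,r6) ✓  (a2,r8) ✓  (a3,r1) ✓  (a3,r3) ✓  (a3,r5) ✓  (a3,r7) ✓  (a4,r1) ✗  (a4,r2) ✓  (a4,r6) ✗  (a4,r7) ✓  (a4,r8) ✓
Counterexamples (restrictor pairs failing the scope): 3.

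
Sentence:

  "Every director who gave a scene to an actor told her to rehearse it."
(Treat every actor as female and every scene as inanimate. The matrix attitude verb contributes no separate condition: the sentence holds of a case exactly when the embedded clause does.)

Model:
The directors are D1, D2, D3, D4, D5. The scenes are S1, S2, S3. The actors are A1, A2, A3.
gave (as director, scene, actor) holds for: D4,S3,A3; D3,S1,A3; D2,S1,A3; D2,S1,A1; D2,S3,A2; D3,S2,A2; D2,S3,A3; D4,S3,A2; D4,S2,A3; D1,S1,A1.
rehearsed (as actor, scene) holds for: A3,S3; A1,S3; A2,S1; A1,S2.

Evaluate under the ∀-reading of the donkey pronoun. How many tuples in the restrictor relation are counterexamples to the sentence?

"her" takes "an actor" as antecedent and "it" takes "a scene"; both are donkey pronouns co-varying with the restrictor.
Strong reading: for every (d,s,a) with gave(d,s,a), rehearsed(a,s).
Restrictor triples: (D1,S1,A1)→rehearsed(A1,S1) ✗  (D2,S1,A1)→rehearsed(A1,S1) ✗  (D2,S1,A3)→rehearsed(A3,S1) ✗  (D2,S3,A2)→rehearsed(A2,S3) ✗  (D2,S3,A3)→rehearsed(A3,S3) ✓  (D3,S1,A3)→rehearsed(A3,S1) ✗  (D3,S2,A2)→rehearsed(A2,S2) ✗  (D4,S2,A3)→rehearsed(A3,S2) ✗  (D4,S3,A2)→rehearsed(A2,S3) ✗  (D4,S3,A3)→rehearsed(A3,S3) ✓
Counterexamples (restrictor triples failing the scope): 8.

8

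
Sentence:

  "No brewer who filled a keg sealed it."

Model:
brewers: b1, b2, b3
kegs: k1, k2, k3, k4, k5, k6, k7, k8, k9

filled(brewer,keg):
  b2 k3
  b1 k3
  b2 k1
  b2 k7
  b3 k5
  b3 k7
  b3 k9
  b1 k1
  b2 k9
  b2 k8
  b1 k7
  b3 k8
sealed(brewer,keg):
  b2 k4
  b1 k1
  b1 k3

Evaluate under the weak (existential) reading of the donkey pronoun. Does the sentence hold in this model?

"it" takes "a keg" as antecedent — a donkey pronoun bound across the clause boundary.
Truth condition: for no (b,k) with filled(b,k) does sealed(b,k) hold.
Restrictor pairs — does the scope hold? (b1,k1):holds  (b1,k3):holds  (b1,k7):fails  (b2,k1):fails  (b2,k3):fails  (b2,k7):fails  (b2,k8):fails  (b2,k9):fails  (b3,k5):fails  (b3,k7):fails  (b3,k8):fails  (b3,k9):fails
Scope holds for 2 pair(s), so the sentence is false.

False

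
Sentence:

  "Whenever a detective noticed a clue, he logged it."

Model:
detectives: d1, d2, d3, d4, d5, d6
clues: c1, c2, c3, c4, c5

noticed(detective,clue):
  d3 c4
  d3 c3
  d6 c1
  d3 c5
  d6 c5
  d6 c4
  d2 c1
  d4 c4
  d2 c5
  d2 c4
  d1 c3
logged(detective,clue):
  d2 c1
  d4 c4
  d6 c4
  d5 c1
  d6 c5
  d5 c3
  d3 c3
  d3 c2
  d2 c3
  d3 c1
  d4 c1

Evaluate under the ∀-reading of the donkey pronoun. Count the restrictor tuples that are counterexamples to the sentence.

"it" takes "a clue" as antecedent — a donkey pronoun bound across the clause boundary.
Strong reading: for every (d,c) with noticed(d,c), logged(d,c).
Restrictor pairs: (d1,c3) ✗  (d2,c1) ✓  (d2,c4) ✗  (d2,c5) ✗  (d3,c3) ✓  (d3,c4) ✗  (d3,c5) ✗  (d4,c4) ✓  (d6,c1) ✗  (d6,c4) ✓  (d6,c5) ✓
Counterexamples (restrictor pairs failing the scope): 6.

6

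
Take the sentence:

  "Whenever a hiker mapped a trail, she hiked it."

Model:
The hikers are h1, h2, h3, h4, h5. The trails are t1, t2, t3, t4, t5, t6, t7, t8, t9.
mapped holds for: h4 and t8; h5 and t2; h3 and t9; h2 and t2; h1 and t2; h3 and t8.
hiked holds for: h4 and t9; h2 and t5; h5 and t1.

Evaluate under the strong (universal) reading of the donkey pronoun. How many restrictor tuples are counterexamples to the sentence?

"it" takes "a trail" as antecedent — a donkey pronoun bound across the clause boundary.
Strong reading: for every (h,t) with mapped(h,t), hiked(h,t).
Restrictor pairs: (h1,t2) ✗  (h2,t2) ✗  (h3,t8) ✗  (h3,t9) ✗  (h4,t8) ✗  (h5,t2) ✗
Counterexamples (restrictor pairs failing the scope): 6.

6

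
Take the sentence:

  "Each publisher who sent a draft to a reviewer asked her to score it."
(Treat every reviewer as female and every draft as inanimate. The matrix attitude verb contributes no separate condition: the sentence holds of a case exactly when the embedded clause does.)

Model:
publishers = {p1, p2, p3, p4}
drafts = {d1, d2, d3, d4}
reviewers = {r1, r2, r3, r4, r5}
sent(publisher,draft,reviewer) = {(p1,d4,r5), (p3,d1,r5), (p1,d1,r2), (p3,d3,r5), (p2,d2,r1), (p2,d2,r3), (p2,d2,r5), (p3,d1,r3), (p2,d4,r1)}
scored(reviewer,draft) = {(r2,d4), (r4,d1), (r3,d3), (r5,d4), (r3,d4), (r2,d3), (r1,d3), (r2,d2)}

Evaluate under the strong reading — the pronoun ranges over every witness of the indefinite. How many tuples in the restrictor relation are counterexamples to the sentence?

8

"her" takes "a reviewer" as antecedent and "it" takes "a draft"; both are donkey pronouns co-varying with the restrictor.
Strong reading: for every (p,d,r) with sent(p,d,r), scored(r,d).
Restrictor triples: (p1,d1,r2)→scored(r2,d1) ✗  (p1,d4,r5)→scored(r5,d4) ✓  (p2,d2,r1)→scored(r1,d2) ✗  (p2,d2,r3)→scored(r3,d2) ✗  (p2,d2,r5)→scored(r5,d2) ✗  (p2,d4,r1)→scored(r1,d4) ✗  (p3,d1,r3)→scored(r3,d1) ✗  (p3,d1,r5)→scored(r5,d1) ✗  (p3,d3,r5)→scored(r5,d3) ✗
Counterexamples (restrictor triples failing the scope): 8.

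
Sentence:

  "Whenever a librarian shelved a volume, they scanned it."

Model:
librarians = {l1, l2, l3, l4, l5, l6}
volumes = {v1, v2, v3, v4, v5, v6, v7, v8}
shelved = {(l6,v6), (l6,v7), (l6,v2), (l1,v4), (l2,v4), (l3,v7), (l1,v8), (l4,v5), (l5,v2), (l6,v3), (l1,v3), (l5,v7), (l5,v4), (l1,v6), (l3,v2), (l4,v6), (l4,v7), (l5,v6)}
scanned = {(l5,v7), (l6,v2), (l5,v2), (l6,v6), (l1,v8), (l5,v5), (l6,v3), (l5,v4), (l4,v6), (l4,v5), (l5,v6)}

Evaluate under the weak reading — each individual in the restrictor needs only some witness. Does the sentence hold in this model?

False

"it" takes "a volume" as antecedent — a donkey pronoun bound across the clause boundary.
Weak reading: every librarian l with some shelved-volume has at least one shelved-volume v such that scanned(l,v).
Per librarian: l1:✓  l2:✗  l3:✗  l4:✓  l5:✓  l6:✓
l2 has no witness among its shelved-volumes.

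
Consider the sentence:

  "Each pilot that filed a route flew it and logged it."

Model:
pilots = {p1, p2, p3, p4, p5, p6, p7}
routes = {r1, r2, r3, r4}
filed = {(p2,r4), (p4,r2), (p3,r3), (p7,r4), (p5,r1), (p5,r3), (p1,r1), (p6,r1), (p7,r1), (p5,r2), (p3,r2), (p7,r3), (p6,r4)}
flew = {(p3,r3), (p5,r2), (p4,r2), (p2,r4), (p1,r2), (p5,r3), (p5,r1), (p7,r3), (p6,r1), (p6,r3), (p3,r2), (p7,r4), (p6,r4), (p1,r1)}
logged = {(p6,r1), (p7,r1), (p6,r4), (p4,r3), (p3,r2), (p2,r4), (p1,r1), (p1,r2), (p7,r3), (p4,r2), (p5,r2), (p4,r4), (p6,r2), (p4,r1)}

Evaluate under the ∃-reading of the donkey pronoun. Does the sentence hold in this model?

True

"it" takes "a route" as antecedent — a donkey pronoun bound across the clause boundary.
Weak reading: every pilot p with some filed-route has at least one filed-route r such that flew(p,r) ∧ logged(p,r).
Per pilot: p1:✓  p2:✓  p3:✓  p4:✓  p5:✓  p6:✓  p7:✓
Every pilot in the restrictor has a witness.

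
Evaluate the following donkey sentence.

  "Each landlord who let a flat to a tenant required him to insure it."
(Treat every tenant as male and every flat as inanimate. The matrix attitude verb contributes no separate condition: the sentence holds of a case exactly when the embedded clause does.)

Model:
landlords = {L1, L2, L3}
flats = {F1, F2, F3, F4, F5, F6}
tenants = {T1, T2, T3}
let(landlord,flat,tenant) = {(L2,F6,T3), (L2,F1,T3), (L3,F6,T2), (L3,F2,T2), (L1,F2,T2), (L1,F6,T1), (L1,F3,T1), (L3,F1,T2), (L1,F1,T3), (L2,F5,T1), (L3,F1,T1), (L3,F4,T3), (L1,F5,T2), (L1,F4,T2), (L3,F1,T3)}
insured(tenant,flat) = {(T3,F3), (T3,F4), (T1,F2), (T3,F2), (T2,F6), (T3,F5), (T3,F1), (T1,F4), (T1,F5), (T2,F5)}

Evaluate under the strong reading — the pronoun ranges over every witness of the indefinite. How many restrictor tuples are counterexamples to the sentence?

8

"him" takes "a tenant" as antecedent and "it" takes "a flat"; both are donkey pronouns co-varying with the restrictor.
Strong reading: for every (l,f,t) with let(l,f,t), insured(t,f).
Restrictor triples: (L1,F1,T3)→insured(T3,F1) ✓  (L1,F2,T2)→insured(T2,F2) ✗  (L1,F3,T1)→insured(T1,F3) ✗  (L1,F4,T2)→insured(T2,F4) ✗  (L1,F5,T2)→insured(T2,F5) ✓  (L1,F6,T1)→insured(T1,F6) ✗  (L2,F1,T3)→insured(T3,F1) ✓  (L2,F5,T1)→insured(T1,F5) ✓  (L2,F6,T3)→insured(T3,F6) ✗  (L3,F1,T1)→insured(T1,F1) ✗  (L3,F1,T2)→insured(T2,F1) ✗  (L3,F1,T3)→insured(T3,F1) ✓  (L3,F2,T2)→insured(T2,F2) ✗  (L3,F4,T3)→insured(T3,F4) ✓  (L3,F6,T2)→insured(T2,F6) ✓
Counterexamples (restrictor triples failing the scope): 8.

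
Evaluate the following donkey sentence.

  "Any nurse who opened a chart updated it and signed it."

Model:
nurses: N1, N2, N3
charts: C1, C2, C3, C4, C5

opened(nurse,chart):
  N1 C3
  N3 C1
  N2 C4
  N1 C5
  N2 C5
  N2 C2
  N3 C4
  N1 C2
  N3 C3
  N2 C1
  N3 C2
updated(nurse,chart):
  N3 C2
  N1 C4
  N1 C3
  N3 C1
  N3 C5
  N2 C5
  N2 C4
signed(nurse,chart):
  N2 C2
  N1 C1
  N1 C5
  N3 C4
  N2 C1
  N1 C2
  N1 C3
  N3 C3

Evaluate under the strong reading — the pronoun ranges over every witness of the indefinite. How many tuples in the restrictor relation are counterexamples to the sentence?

"it" takes "a chart" as antecedent — a donkey pronoun bound across the clause boundary.
Strong reading: for every (n,c) with opened(n,c), updated(n,c) ∧ signed(n,c).
Restrictor pairs: (N1,C2) ✗  (N1,C3) ✓  (N1,C5) ✗  (N2,C1) ✗  (N2,C2) ✗  (N2,C4) ✗  (N2,C5) ✗  (N3,C1) ✗  (N3,C2) ✗  (N3,C3) ✗  (N3,C4) ✗
Counterexamples (restrictor pairs failing the scope): 10.

10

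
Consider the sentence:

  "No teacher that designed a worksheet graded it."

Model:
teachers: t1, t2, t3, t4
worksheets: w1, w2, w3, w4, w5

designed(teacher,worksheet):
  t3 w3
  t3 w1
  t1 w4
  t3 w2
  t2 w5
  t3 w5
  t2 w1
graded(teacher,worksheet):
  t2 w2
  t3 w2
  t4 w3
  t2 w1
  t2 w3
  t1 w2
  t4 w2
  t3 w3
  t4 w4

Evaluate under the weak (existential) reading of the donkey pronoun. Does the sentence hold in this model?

"it" takes "a worksheet" as antecedent — a donkey pronoun bound across the clause boundary.
Truth condition: for no (t,w) with designed(t,w) does graded(t,w) hold.
Restrictor pairs — does the scope hold? (t1,w4):fails  (t2,w1):holds  (t2,w5):fails  (t3,w1):fails  (t3,w2):holds  (t3,w3):holds  (t3,w5):fails
Scope holds for 3 pair(s), so the sentence is false.

False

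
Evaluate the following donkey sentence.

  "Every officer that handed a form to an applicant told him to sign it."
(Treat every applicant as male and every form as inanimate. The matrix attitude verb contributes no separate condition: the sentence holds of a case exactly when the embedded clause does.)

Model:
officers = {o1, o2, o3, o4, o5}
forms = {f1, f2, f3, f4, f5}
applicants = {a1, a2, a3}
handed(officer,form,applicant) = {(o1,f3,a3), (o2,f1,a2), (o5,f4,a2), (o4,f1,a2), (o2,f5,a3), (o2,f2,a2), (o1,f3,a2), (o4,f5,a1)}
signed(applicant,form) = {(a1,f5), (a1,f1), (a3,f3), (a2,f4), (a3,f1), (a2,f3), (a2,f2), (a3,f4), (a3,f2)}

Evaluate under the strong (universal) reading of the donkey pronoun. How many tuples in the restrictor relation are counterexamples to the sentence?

"him" takes "an applicant" as antecedent and "it" takes "a form"; both are donkey pronouns co-varying with the restrictor.
Strong reading: for every (o,f,a) with handed(o,f,a), signed(a,f).
Restrictor triples: (o1,f3,a2)→signed(a2,f3) ✓  (o1,f3,a3)→signed(a3,f3) ✓  (o2,f1,a2)→signed(a2,f1) ✗  (o2,f2,a2)→signed(a2,f2) ✓  (o2,f5,a3)→signed(a3,f5) ✗  (o4,f1,a2)→signed(a2,f1) ✗  (o4,f5,a1)→signed(a1,f5) ✓  (o5,f4,a2)→signed(a2,f4) ✓
Counterexamples (restrictor triples failing the scope): 3.

3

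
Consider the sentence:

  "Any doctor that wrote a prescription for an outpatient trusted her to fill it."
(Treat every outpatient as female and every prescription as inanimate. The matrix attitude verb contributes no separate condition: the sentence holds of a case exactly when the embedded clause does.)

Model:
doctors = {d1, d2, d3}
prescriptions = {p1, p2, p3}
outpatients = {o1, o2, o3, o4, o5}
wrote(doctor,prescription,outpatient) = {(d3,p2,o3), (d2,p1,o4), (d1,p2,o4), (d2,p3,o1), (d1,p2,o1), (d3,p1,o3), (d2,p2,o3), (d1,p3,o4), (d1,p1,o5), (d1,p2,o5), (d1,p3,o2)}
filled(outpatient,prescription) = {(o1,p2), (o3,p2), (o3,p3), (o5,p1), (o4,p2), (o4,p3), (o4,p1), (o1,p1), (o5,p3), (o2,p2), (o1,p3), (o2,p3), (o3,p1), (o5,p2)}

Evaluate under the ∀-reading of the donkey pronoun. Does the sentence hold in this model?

True

"her" takes "an outpatient" as antecedent and "it" takes "a prescription"; both are donkey pronouns co-varying with the restrictor.
Strong reading: for every (d,p,o) with wrote(d,p,o), filled(o,p).
Restrictor triples: (d1,p1,o5)→filled(o5,p1) ✓  (d1,p2,o1)→filled(o1,p2) ✓  (d1,p2,o4)→filled(o4,p2) ✓  (d1,p2,o5)→filled(o5,p2) ✓  (d1,p3,o2)→filled(o2,p3) ✓  (d1,p3,o4)→filled(o4,p3) ✓  (d2,p1,o4)→filled(o4,p1) ✓  (d2,p2,o3)→filled(o3,p2) ✓  (d2,p3,o1)→filled(o1,p3) ✓  (d3,p1,o3)→filled(o3,p1) ✓  (d3,p2,o3)→filled(o3,p2) ✓
Every restrictor triple satisfies the scope.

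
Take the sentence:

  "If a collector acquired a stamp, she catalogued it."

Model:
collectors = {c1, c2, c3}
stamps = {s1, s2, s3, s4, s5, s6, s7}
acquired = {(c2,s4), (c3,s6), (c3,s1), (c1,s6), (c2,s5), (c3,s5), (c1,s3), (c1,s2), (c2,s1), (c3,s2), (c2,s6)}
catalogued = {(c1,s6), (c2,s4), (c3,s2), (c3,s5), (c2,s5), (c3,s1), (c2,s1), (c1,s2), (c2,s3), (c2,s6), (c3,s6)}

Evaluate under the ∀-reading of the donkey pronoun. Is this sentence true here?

False

"it" takes "a stamp" as antecedent — a donkey pronoun bound across the clause boundary.
Strong reading: for every (c,s) with acquired(c,s), catalogued(c,s).
Restrictor pairs: (c1,s2) ✓  (c1,s3) ✗  (c1,s6) ✓  (c2,s1) ✓  (c2,s4) ✓  (c2,s5) ✓  (c2,s6) ✓  (c3,s1) ✓  (c3,s2) ✓  (c3,s5) ✓  (c3,s6) ✓
Counterexample: (c1,s3) is in acquired but fails the scope.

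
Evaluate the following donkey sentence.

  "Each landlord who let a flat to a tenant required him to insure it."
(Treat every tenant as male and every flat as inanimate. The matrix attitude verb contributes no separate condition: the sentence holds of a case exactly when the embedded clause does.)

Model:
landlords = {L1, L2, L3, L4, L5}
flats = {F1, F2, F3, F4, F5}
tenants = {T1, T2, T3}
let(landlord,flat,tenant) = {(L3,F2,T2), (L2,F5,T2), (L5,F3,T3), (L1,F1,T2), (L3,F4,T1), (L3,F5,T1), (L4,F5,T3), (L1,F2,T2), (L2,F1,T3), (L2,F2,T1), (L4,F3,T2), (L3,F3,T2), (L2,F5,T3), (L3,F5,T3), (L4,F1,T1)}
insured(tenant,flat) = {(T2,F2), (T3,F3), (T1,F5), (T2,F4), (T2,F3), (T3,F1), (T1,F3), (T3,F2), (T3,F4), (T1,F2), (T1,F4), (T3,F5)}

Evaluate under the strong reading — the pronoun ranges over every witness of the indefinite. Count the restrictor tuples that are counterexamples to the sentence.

3

"him" takes "a tenant" as antecedent and "it" takes "a flat"; both are donkey pronouns co-varying with the restrictor.
Strong reading: for every (l,f,t) with let(l,f,t), insured(t,f).
Restrictor triples: (L1,F1,T2)→insured(T2,F1) ✗  (L1,F2,T2)→insured(T2,F2) ✓  (L2,F1,T3)→insured(T3,F1) ✓  (L2,F2,T1)→insured(T1,F2) ✓  (L2,F5,T2)→insured(T2,F5) ✗  (L2,F5,T3)→insured(T3,F5) ✓  (L3,F2,T2)→insured(T2,F2) ✓  (L3,F3,T2)→insured(T2,F3) ✓  (L3,F4,T1)→insured(T1,F4) ✓  (L3,F5,T1)→insured(T1,F5) ✓  (L3,F5,T3)→insured(T3,F5) ✓  (L4,F1,T1)→insured(T1,F1) ✗  (L4,F3,T2)→insured(T2,F3) ✓  (L4,F5,T3)→insured(T3,F5) ✓  (L5,F3,T3)→insured(T3,F3) ✓
Counterexamples (restrictor triples failing the scope): 3.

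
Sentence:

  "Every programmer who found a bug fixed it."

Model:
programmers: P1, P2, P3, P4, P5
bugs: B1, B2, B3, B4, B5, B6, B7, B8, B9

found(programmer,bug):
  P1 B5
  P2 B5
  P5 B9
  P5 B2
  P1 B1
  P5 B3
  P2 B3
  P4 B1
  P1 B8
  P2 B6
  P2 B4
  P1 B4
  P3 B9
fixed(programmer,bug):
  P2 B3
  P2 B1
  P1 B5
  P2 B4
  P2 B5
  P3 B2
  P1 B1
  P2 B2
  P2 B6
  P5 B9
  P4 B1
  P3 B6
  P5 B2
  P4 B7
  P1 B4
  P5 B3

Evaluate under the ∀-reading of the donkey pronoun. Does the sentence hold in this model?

"it" takes "a bug" as antecedent — a donkey pronoun bound across the clause boundary.
Strong reading: for every (p,b) with found(p,b), fixed(p,b).
Restrictor pairs: (P1,B1) ✓  (P1,B4) ✓  (P1,B5) ✓  (P1,B8) ✗  (P2,B3) ✓  (P2,B4) ✓  (P2,B5) ✓  (P2,B6) ✓  (P3,B9) ✗  (P4,B1) ✓  (P5,B2) ✓  (P5,B3) ✓  (P5,B9) ✓
Counterexample: (P1,B8) is in found but fails the scope.

False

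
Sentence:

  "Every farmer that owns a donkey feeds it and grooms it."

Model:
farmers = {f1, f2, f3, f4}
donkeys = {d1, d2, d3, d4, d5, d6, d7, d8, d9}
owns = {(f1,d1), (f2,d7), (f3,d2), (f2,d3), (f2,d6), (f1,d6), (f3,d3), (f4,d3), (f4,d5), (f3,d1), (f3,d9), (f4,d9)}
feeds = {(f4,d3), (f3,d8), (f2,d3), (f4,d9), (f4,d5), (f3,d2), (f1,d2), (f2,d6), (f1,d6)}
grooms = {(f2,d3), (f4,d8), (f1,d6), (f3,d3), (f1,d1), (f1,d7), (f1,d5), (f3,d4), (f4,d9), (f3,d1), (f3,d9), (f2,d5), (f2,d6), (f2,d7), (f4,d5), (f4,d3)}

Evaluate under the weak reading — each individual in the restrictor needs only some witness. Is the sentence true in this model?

False

"it" takes "a donkey" as antecedent — a donkey pronoun bound across the clause boundary.
Weak reading: every farmer f with some owns-donkey has at least one owns-donkey d such that feeds(f,d) ∧ grooms(f,d).
Per farmer: f1:✓  f2:✓  f3:✗  f4:✓
f3 has no witness among its owns-donkeys.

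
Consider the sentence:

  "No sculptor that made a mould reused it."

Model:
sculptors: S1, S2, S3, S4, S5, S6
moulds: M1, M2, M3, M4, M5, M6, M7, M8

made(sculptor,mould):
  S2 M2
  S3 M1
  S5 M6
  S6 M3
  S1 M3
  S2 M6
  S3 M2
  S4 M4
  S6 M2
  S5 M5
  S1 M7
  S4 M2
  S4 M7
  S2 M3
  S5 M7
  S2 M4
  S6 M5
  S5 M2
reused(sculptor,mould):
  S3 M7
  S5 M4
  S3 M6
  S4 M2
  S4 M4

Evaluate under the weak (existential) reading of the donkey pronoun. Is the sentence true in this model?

"it" takes "a mould" as antecedent — a donkey pronoun bound across the clause boundary.
Truth condition: for no (s,m) with made(s,m) does reused(s,m) hold.
Restrictor pairs — does the scope hold? (S1,M3):fails  (S1,M7):fails  (S2,M2):fails  (S2,M3):fails  (S2,M4):fails  (S2,M6):fails  (S3,M1):fails  (S3,M2):fails  (S4,M2):holds  (S4,M4):holds  (S4,M7):fails  (S5,M2):fails  (S5,M5):fails  (S5,M6):fails  (S5,M7):fails  (S6,M2):fails  (S6,M3):fails  (S6,M5):fails
Scope holds for 2 pair(s), so the sentence is false.

False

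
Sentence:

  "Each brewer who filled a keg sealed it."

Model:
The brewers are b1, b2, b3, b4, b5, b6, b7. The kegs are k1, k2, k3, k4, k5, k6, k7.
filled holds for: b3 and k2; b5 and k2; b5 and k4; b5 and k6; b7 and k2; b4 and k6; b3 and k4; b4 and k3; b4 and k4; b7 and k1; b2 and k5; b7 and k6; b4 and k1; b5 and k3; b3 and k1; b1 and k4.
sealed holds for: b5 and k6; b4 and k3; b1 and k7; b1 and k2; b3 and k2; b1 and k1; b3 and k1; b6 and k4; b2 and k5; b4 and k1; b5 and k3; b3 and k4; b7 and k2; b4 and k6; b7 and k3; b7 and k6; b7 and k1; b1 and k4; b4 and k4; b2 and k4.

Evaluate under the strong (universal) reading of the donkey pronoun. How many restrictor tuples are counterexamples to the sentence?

2

"it" takes "a keg" as antecedent — a donkey pronoun bound across the clause boundary.
Strong reading: for every (b,k) with filled(b,k), sealed(b,k).
Restrictor pairs: (b1,k4) ✓  (b2,k5) ✓  (b3,k1) ✓  (b3,k2) ✓  (b3,k4) ✓  (b4,k1) ✓  (b4,k3) ✓  (b4,k4) ✓  (b4,k6) ✓  (b5,k2) ✗  (b5,k3) ✓  (b5,k4) ✗  (b5,k6) ✓  (b7,k1) ✓  (b7,k2) ✓  (b7,k6) ✓
Counterexamples (restrictor pairs failing the scope): 2.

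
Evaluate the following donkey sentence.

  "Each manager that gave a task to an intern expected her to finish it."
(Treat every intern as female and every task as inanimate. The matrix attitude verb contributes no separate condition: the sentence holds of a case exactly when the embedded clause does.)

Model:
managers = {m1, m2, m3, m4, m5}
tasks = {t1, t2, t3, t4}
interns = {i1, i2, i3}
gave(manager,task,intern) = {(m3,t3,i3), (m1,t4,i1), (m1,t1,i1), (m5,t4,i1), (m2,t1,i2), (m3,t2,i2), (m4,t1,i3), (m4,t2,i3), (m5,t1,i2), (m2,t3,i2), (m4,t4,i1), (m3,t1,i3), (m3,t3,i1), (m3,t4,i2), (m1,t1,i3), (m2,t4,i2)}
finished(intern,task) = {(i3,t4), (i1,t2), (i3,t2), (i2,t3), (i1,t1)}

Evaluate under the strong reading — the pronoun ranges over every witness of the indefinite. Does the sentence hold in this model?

False

"her" takes "an intern" as antecedent and "it" takes "a task"; both are donkey pronouns co-varying with the restrictor.
Strong reading: for every (m,t,i) with gave(m,t,i), finished(i,t).
Restrictor triples: (m1,t1,i1)→finished(i1,t1) ✓  (m1,t1,i3)→finished(i3,t1) ✗  (m1,t4,i1)→finished(i1,t4) ✗  (m2,t1,i2)→finished(i2,t1) ✗  (m2,t3,i2)→finished(i2,t3) ✓  (m2,t4,i2)→finished(i2,t4) ✗  (m3,t1,i3)→finished(i3,t1) ✗  (m3,t2,i2)→finished(i2,t2) ✗  (m3,t3,i1)→finished(i1,t3) ✗  (m3,t3,i3)→finished(i3,t3) ✗  (m3,t4,i2)→finished(i2,t4) ✗  (m4,t1,i3)→finished(i3,t1) ✗  (m4,t2,i3)→finished(i3,t2) ✓  (m4,t4,i1)→finished(i1,t4) ✗  (m5,t1,i2)→finished(i2,t1) ✗  (m5,t4,i1)→finished(i1,t4) ✗
Counterexample: (m1,t1,i3) — finished(i3,t1) does not hold.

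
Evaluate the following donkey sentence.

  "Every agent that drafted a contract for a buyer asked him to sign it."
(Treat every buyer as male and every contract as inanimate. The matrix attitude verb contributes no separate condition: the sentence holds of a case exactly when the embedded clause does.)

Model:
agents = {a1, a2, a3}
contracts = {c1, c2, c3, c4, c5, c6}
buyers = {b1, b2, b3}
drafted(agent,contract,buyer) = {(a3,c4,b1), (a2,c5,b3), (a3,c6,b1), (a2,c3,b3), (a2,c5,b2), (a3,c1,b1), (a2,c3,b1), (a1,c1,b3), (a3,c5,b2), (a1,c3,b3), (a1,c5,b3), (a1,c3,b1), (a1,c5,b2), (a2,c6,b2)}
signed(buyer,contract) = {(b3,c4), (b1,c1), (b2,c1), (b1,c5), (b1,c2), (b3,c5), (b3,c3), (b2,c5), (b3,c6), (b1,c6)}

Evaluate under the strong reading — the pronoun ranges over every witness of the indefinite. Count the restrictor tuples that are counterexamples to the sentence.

5

"him" takes "a buyer" as antecedent and "it" takes "a contract"; both are donkey pronouns co-varying with the restrictor.
Strong reading: for every (a,c,b) with drafted(a,c,b), signed(b,c).
Restrictor triples: (a1,c1,b3)→signed(b3,c1) ✗  (a1,c3,b1)→signed(b1,c3) ✗  (a1,c3,b3)→signed(b3,c3) ✓  (a1,c5,b2)→signed(b2,c5) ✓  (a1,c5,b3)→signed(b3,c5) ✓  (a2,c3,b1)→signed(b1,c3) ✗  (a2,c3,b3)→signed(b3,c3) ✓  (a2,c5,b2)→signed(b2,c5) ✓  (a2,c5,b3)→signed(b3,c5) ✓  (a2,c6,b2)→signed(b2,c6) ✗  (a3,c1,b1)→signed(b1,c1) ✓  (a3,c4,b1)→signed(b1,c4) ✗  (a3,c5,b2)→signed(b2,c5) ✓  (a3,c6,b1)→signed(b1,c6) ✓
Counterexamples (restrictor triples failing the scope): 5.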